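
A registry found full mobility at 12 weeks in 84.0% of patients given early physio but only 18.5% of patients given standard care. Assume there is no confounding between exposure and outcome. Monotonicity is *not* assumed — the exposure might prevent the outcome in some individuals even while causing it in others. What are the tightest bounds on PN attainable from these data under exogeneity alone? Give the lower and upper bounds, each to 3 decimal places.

p₁ = 0.84, p₀ = 0.185.
Under exogeneity alone the bounds on PN are max{0,(p₁−p₀)/p₁} ≤ PN ≤ min{1,(1−p₀)/p₁}.
  lower = (p₁ − p₀)/p₁ = 0.655 / 0.84 ≈ 0.7798
  upper = min{1, (1 − p₀)/p₁} = 0.815 / 0.84 ≈ 0.9702

0.780 ≤ PN ≤ 0.970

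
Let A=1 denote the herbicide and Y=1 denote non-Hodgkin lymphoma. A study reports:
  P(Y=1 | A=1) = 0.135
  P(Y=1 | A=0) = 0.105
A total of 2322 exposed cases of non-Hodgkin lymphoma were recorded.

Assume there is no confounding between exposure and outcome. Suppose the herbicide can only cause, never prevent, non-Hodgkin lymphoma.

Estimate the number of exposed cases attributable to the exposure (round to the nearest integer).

about 516 cases

Let p₁ = 0.135, p₀ = 0.105.
PN = (p₁ − p₀)/p₁ = (0.135 − 0.105) / 0.135 ≈ 0.22222.
Attributable cases ≈ PN × (exposed cases) = 0.22222 × 2322 ≈ 516.00.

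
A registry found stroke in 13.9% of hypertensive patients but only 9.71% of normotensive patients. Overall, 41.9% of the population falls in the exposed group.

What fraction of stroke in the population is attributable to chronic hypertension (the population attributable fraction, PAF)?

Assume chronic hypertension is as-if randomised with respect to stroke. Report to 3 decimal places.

p₁ = 0.139, p₀ = 0.0971.
Overall risk P(Y=1) = π·p₁ + (1−π)·p₀ = 0.419×0.139 + 0.581×0.0971 = 0.11466.
Under exogeneity, PAF = [P(Y=1) − p₀] / P(Y=1).
PAF = (0.11466 − 0.0971) / 0.11466 ≈ 0.1531

PAF ≈ 0.153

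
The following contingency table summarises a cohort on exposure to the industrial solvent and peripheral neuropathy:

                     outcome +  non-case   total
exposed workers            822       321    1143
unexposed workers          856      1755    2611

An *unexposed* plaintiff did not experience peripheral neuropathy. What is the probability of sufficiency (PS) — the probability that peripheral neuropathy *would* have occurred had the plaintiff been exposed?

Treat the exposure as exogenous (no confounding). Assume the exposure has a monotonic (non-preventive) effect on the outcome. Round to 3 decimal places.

PS ≈ 0.582

p₁ = P(outcome | exposed) = 822/1143 = 0.71916
p₀ = P(outcome | unexposed) = 856/2611 = 0.32784
Under exogeneity and monotonicity, PS = (p₁ − p₀) / (1 − p₀).
PS = (0.71916 − 0.32784) / (1 − 0.32784) = 0.39132 / 0.67216 ≈ 0.5822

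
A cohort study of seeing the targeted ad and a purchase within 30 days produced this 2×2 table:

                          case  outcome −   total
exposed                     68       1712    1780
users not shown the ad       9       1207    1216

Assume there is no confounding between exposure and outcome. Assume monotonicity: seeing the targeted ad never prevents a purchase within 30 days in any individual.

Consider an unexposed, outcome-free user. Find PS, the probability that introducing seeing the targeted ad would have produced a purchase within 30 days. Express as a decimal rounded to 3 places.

PS ≈ 0.031

p₁ = P(outcome | exposed) = 68/1780 = 0.038202
p₀ = P(outcome | unexposed) = 9/1216 = 0.0074013
Under exogeneity and monotonicity, PS = (p₁ − p₀) / (1 − p₀).
PS = (0.038202 − 0.0074013) / (1 − 0.0074013) = 0.030801 / 0.9926 ≈ 0.0310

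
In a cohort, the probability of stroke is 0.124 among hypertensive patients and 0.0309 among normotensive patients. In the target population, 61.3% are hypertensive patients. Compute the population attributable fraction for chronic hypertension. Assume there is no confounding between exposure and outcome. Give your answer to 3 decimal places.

PAF ≈ 0.649

Let p₁ = 0.124, p₀ = 0.0309.
Overall risk P(Y=1) = π·p₁ + (1−π)·p₀ = 0.613×0.124 + 0.387×0.0309 = 0.08797.
Under exogeneity, PAF = [P(Y=1) − p₀] / P(Y=1).
PAF = (0.08797 − 0.0309) / 0.08797 ≈ 0.6487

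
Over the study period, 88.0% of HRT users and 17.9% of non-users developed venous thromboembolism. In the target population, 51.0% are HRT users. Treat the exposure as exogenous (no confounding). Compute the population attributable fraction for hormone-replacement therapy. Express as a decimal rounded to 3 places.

PAF ≈ 0.666

p₁ = 0.88, p₀ = 0.179.
Overall risk P(Y=1) = π·p₁ + (1−π)·p₀ = 0.51×0.88 + 0.49×0.179 = 0.53651.
Under exogeneity, PAF = [P(Y=1) − p₀] / P(Y=1).
PAF = (0.53651 − 0.179) / 0.53651 ≈ 0.6664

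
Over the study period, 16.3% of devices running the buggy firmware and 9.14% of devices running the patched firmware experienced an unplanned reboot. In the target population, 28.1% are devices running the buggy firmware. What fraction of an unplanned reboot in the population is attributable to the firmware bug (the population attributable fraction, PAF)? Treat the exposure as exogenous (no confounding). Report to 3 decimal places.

p₁ = 0.163, p₀ = 0.0914.
Overall risk P(Y=1) = π·p₁ + (1−π)·p₀ = 0.281×0.163 + 0.719×0.0914 = 0.11152.
Under exogeneity, PAF = [P(Y=1) − p₀] / P(Y=1).
PAF = (0.11152 − 0.0914) / 0.11152 ≈ 0.1804

PAF ≈ 0.180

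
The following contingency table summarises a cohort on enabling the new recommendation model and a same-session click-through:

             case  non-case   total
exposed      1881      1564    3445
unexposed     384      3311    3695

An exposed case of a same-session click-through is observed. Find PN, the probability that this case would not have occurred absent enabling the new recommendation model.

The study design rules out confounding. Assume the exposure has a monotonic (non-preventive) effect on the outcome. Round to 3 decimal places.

p₁ = P(outcome | exposed) = 1881/3445 = 0.54601
p₀ = P(outcome | unexposed) = 384/3695 = 0.10392
Under exogeneity and monotonicity, PN = (p₁ − p₀) / p₁.
PN = (0.54601 − 0.10392) / 0.54601 = 0.44208 / 0.54601 ≈ 0.8097

PN ≈ 0.810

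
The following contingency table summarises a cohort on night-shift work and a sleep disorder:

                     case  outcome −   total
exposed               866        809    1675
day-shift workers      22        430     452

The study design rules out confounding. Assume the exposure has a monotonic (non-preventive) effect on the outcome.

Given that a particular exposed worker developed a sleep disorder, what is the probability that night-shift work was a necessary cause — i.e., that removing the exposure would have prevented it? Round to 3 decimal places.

PN ≈ 0.906

p₁ = P(outcome | exposed) = 866/1675 = 0.51701
p₀ = P(outcome | unexposed) = 22/452 = 0.048673
Under exogeneity and monotonicity, PN = (p₁ − p₀)/p₁.
PN = (0.51701 − 0.048673) / 0.51701 ≈ 0.9059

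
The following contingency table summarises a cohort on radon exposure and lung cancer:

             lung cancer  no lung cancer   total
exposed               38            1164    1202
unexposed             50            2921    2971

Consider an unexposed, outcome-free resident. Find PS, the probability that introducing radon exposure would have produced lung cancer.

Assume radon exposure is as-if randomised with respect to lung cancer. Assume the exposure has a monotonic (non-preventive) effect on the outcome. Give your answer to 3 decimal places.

PS ≈ 0.015

p₁ = P(outcome | exposed) = 38/1202 = 0.031614
p₀ = P(outcome | unexposed) = 50/2971 = 0.016829
Under exogeneity and monotonicity, PS = (p₁ − p₀) / (1 − p₀).
PS = (0.031614 − 0.016829) / (1 − 0.016829) = 0.014785 / 0.98317 ≈ 0.0150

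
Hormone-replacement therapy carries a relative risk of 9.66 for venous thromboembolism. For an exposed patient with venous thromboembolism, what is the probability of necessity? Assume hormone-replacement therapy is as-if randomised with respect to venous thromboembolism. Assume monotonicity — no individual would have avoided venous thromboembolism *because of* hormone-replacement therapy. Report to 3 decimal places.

Under exogeneity and monotonicity, PN = (RR − 1) / RR = 1 − 1/RR.
PN = (9.66 − 1) / 9.66 = 8.66 / 9.66 ≈ 0.8965

PN ≈ 0.896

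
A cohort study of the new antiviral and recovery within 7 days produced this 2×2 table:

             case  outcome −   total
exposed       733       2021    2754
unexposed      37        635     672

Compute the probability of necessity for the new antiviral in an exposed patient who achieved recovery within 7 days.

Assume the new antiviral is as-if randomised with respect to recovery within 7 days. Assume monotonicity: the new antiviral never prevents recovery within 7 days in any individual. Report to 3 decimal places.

p₁ = P(outcome | exposed) = 733/2754 = 0.26616
p₀ = P(outcome | unexposed) = 37/672 = 0.05506
Under exogeneity and monotonicity, PN = (p₁ − p₀) / p₁.
PN = (0.26616 − 0.05506) / 0.26616 = 0.2111 / 0.26616 ≈ 0.7931

PN ≈ 0.793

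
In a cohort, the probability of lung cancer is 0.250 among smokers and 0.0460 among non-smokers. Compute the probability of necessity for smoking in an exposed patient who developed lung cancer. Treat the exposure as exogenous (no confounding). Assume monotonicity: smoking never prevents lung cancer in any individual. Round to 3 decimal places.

Let p₁ = 0.25, p₀ = 0.046.
Under exogeneity and monotonicity, PN = (p₁ − p₀) / p₁.
PN = (0.25 − 0.046) / 0.25 = 0.204 / 0.25 ≈ 0.8160

PN ≈ 0.816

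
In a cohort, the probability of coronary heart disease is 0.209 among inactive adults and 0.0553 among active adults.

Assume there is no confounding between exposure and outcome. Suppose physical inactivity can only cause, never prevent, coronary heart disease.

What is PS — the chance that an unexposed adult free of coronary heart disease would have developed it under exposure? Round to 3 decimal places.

PS ≈ 0.163

Let p₁ = 0.209, p₀ = 0.0553.
Under exogeneity and monotonicity, PS = (p₁ − p₀) / (1 − p₀).
PS = (0.209 − 0.0553) / (1 − 0.0553) = 0.1537 / 0.9447 ≈ 0.1627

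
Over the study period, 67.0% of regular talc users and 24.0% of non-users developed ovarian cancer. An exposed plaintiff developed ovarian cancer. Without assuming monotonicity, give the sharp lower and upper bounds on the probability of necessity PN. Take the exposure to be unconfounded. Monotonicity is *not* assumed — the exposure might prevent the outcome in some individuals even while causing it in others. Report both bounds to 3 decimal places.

p₁ = 0.67, p₀ = 0.24.
Under exogeneity alone the bounds on PN are max{0,(p₁−p₀)/p₁} ≤ PN ≤ min{1,(1−p₀)/p₁}.
  lower = (p₁ − p₀)/p₁ = 0.43 / 0.67 ≈ 0.6418
  upper = min{1, (1 − p₀)/p₁} = 0.76 / 0.67 ≈ 1.1343 → capped at 1

0.642 ≤ PN ≤ 1.000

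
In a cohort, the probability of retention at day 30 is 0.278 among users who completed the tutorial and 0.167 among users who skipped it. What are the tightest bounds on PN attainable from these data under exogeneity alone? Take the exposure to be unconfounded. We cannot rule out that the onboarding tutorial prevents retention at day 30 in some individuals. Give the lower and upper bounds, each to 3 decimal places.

Let p₁ = 0.278, p₀ = 0.167.
Under exogeneity alone the bounds on PN are max{0,(p₁−p₀)/p₁} ≤ PN ≤ min{1,(1−p₀)/p₁}.
  lower = (p₁ − p₀)/p₁ = 0.111 / 0.278 ≈ 0.3993
  upper = min{1, (1 − p₀)/p₁} = 0.833 / 0.278 ≈ 2.9964 → capped at 1

0.399 ≤ PN ≤ 1.000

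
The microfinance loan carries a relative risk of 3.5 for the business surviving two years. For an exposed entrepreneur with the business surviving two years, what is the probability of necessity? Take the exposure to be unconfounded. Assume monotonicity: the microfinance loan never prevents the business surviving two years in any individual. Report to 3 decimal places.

Under exogeneity and monotonicity, PN = (RR − 1) / RR = 1 − 1/RR.
PN = (3.5 − 1) / 3.5 = 2.5 / 3.5 ≈ 0.7143

PN ≈ 0.714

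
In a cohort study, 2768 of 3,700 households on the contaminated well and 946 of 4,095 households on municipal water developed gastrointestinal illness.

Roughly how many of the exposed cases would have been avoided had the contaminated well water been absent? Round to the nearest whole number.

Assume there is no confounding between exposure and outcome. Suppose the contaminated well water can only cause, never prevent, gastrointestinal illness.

p₁ = P(outcome | exposed) = 2768/3700 = 0.74811
p₀ = P(outcome | unexposed) = 946/4095 = 0.23101
PN = (p₁ − p₀)/p₁ = (0.74811 − 0.23101) / 0.74811 ≈ 0.69120.
Attributable cases ≈ PN × (exposed cases) = 0.69120 × 2768 ≈ 1913.25.

about 1913 cases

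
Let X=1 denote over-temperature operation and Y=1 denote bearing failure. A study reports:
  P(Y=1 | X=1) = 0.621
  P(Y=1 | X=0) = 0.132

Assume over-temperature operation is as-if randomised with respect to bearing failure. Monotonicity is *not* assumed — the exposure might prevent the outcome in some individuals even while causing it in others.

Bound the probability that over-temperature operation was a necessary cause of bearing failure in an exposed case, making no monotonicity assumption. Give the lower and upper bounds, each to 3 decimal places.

Let p₁ = 0.621, p₀ = 0.132.
Under exogeneity alone the bounds on PN are max{0,(p₁−p₀)/p₁} ≤ PN ≤ min{1,(1−p₀)/p₁}.
  lower = (p₁ − p₀)/p₁ = 0.489 / 0.621 ≈ 0.7874
  upper = min{1, (1 − p₀)/p₁} = 0.868 / 0.621 ≈ 1.3977 → capped at 1

0.787 ≤ PN ≤ 1.000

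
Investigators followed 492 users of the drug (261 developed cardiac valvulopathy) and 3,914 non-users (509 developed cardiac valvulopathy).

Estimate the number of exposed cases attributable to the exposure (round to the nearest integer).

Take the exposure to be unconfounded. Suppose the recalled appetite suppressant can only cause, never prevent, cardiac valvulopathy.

p₁ = P(outcome | exposed) = 261/492 = 0.53049
p₀ = P(outcome | unexposed) = 509/3914 = 0.13005
PN = (p₁ − p₀)/p₁ = (0.53049 − 0.13005) / 0.53049 ≈ 0.75486.
Attributable cases ≈ PN × (exposed cases) = 0.75486 × 261 ≈ 197.02.

about 197 cases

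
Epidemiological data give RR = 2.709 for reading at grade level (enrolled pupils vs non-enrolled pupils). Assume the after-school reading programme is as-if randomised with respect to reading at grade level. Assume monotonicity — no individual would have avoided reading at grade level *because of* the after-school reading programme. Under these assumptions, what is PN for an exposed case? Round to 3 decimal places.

Under exogeneity and monotonicity, PN = (RR − 1) / RR = 1 − 1/RR.
PN = (2.709 − 1) / 2.709 = 1.709 / 2.709 ≈ 0.6309

PN ≈ 0.631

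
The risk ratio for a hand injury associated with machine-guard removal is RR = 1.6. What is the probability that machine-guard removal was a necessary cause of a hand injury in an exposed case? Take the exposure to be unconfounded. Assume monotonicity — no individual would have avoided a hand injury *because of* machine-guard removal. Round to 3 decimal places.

Under exogeneity and monotonicity, PN = (RR − 1) / RR = 1 − 1/RR.
PN = (1.6 − 1) / 1.6 = 0.6 / 1.6 ≈ 0.3750

PN ≈ 0.375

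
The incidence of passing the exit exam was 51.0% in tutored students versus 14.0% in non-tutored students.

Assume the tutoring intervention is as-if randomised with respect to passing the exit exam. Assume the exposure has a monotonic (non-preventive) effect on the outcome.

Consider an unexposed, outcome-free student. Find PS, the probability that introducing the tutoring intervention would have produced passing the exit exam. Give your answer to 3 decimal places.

p₁ = 0.51, p₀ = 0.14.
Under exogeneity and monotonicity, PS = (p₁ − p₀) / (1 − p₀).
PS = (0.51 − 0.14) / (1 − 0.14) = 0.37 / 0.86 ≈ 0.4302

PS ≈ 0.430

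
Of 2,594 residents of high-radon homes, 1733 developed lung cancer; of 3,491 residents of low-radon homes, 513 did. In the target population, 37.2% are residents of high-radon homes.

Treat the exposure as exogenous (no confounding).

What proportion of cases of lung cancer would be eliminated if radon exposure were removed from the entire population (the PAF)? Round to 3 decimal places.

p₁ = P(outcome | exposed) = 1733/2594 = 0.66808
p₀ = P(outcome | unexposed) = 513/3491 = 0.14695
Overall risk P(Y=1) = π·p₁ + (1−π)·p₀ = 0.372×0.66808 + 0.628×0.14695 = 0.34081.
Under exogeneity, PAF = [P(Y=1) − p₀] / P(Y=1).
PAF = (0.34081 − 0.14695) / 0.34081 ≈ 0.5688

PAF ≈ 0.569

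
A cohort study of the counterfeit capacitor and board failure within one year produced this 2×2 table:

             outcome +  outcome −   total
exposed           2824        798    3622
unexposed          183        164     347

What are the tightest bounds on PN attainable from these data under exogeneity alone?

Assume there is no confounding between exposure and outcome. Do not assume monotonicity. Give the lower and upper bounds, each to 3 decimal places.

p₁ = P(outcome | exposed) = 2824/3622 = 0.77968
p₀ = P(outcome | unexposed) = 183/347 = 0.52738
Under exogeneity alone the bounds on PN are max{0,(p₁−p₀)/p₁} ≤ PN ≤ min{1,(1−p₀)/p₁}.
  lower = (p₁ − p₀)/p₁ = 0.2523 / 0.77968 ≈ 0.3236
  upper = min{1, (1 − p₀)/p₁} = 0.47262 / 0.77968 ≈ 0.6062

0.324 ≤ PN ≤ 0.606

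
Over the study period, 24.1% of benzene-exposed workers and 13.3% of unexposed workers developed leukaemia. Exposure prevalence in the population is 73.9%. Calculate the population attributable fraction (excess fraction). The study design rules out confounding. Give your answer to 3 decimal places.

p₁ = 0.241, p₀ = 0.133.
Overall risk P(Y=1) = π·p₁ + (1−π)·p₀ = 0.739×0.241 + 0.261×0.133 = 0.21281.
Under exogeneity, PAF = [P(Y=1) − p₀] / P(Y=1).
PAF = (0.21281 − 0.133) / 0.21281 ≈ 0.3750

PAF ≈ 0.375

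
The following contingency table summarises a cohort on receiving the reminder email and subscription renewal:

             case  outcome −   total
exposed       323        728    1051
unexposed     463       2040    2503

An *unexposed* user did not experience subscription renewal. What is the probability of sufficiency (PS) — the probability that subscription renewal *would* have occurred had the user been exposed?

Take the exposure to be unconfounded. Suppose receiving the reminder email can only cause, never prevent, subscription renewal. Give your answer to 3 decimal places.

PS ≈ 0.150

p₁ = P(outcome | exposed) = 323/1051 = 0.30733
p₀ = P(outcome | unexposed) = 463/2503 = 0.18498
Under exogeneity and monotonicity, PS = (p₁ − p₀) / (1 − p₀).
PS = (0.30733 − 0.18498) / (1 − 0.18498) = 0.12235 / 0.81502 ≈ 0.1501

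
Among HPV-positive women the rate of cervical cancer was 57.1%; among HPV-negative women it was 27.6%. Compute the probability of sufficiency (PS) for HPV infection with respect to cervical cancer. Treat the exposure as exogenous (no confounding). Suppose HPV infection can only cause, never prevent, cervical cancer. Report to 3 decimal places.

p₁ = 0.571, p₀ = 0.276.
Under exogeneity and monotonicity, PS = (p₁ − p₀) / (1 − p₀).
PS = (0.571 − 0.276) / (1 − 0.276) = 0.295 / 0.724 ≈ 0.4075

PS ≈ 0.407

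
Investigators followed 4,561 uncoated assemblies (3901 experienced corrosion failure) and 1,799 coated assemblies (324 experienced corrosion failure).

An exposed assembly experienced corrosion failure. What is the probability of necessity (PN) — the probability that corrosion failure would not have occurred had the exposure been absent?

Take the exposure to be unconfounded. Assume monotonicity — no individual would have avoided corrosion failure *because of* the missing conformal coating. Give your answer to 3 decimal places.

p₁ = P(outcome | exposed) = 3901/4561 = 0.85529
p₀ = P(outcome | unexposed) = 324/1799 = 0.1801
Under exogeneity and monotonicity, PN = (p₁ − p₀) / p₁.
PN = (0.85529 − 0.1801) / 0.85529 = 0.67519 / 0.85529 ≈ 0.7894

PN ≈ 0.789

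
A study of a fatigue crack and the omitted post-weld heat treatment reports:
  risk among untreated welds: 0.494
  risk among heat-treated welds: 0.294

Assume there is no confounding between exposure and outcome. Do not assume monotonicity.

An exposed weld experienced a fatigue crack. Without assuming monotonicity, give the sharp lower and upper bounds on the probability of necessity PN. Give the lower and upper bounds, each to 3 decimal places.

0.405 ≤ PN ≤ 1.000

Let p₁ = 0.494, p₀ = 0.294.
Under exogeneity alone the bounds on PN are max{0,(p₁−p₀)/p₁} ≤ PN ≤ min{1,(1−p₀)/p₁}.
  lower = (p₁ − p₀)/p₁ = 0.2 / 0.494 ≈ 0.4049
  upper = min{1, (1 − p₀)/p₁} = 0.706 / 0.494 ≈ 1.4291 → capped at 1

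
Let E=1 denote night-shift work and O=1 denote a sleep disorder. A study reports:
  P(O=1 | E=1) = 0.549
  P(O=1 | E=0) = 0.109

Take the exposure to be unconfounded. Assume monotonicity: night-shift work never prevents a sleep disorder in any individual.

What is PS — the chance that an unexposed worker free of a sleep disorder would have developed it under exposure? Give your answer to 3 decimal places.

PS ≈ 0.494

Let p₁ = 0.549, p₀ = 0.109.
Under exogeneity and monotonicity, PS = (p₁ − p₀) / (1 − p₀).
PS = (0.549 − 0.109) / (1 − 0.109) = 0.44 / 0.891 ≈ 0.4938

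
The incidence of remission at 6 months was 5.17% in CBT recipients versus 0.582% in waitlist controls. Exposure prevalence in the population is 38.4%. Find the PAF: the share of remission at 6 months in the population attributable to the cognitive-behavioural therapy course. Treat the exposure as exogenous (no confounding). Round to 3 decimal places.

p₁ = 0.0517, p₀ = 0.00582.
Overall risk P(Y=1) = π·p₁ + (1−π)·p₀ = 0.384×0.0517 + 0.616×0.00582 = 0.023438.
Under exogeneity, PAF = [P(Y=1) − p₀] / P(Y=1).
PAF = (0.023438 − 0.00582) / 0.023438 ≈ 0.7517

PAF ≈ 0.752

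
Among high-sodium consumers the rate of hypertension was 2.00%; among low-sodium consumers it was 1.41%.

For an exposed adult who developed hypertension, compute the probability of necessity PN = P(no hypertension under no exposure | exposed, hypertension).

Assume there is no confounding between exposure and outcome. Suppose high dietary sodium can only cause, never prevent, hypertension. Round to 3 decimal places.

p₁ = 0.02, p₀ = 0.0141.
Under exogeneity and monotonicity, PN = (p₁ − p₀) / p₁.
PN = (0.02 − 0.0141) / 0.02 = 0.0059 / 0.02 ≈ 0.2950

PN ≈ 0.295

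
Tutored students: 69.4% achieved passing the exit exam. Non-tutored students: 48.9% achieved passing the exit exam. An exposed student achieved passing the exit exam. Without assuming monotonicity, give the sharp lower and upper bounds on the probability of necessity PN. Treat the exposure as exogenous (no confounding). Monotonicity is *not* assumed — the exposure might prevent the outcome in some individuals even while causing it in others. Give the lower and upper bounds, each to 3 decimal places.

0.295 ≤ PN ≤ 0.736

p₁ = 0.694, p₀ = 0.489.
Under exogeneity alone the bounds on PN are max{0,(p₁−p₀)/p₁} ≤ PN ≤ min{1,(1−p₀)/p₁}.
  lower = (p₁ − p₀)/p₁ = 0.205 / 0.694 ≈ 0.2954
  upper = min{1, (1 − p₀)/p₁} = 0.511 / 0.694 ≈ 0.7363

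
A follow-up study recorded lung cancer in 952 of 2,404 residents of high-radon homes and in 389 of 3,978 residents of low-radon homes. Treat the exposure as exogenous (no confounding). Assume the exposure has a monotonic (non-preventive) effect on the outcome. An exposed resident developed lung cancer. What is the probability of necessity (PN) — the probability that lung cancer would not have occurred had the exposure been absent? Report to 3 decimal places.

PN ≈ 0.753

p₁ = P(outcome | exposed) = 952/2404 = 0.39601
p₀ = P(outcome | unexposed) = 389/3978 = 0.097788
Under exogeneity and monotonicity, PN = (p₁ − p₀) / p₁.
PN = (0.39601 − 0.097788) / 0.39601 = 0.29822 / 0.39601 ≈ 0.7531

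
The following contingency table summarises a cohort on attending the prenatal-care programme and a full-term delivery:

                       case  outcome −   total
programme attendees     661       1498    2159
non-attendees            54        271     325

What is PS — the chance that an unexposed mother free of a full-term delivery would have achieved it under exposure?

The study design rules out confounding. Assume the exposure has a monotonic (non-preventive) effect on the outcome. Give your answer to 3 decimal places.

PS ≈ 0.168

p₁ = P(outcome | exposed) = 661/2159 = 0.30616
p₀ = P(outcome | unexposed) = 54/325 = 0.16615
Under exogeneity and monotonicity, PS = (p₁ − p₀)/(1 − p₀).
PS = (0.30616 − 0.16615) / 0.83385 ≈ 0.1679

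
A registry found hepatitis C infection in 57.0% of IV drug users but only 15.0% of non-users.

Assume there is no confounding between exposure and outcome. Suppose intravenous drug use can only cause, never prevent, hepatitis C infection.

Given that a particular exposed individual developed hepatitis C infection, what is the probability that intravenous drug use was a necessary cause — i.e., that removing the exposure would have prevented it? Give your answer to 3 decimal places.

p₁ = 0.57, p₀ = 0.15.
Under exogeneity and monotonicity, PN = (p₁ − p₀) / p₁.
PN = (0.57 − 0.15) / 0.57 = 0.42 / 0.57 ≈ 0.7368

PN ≈ 0.737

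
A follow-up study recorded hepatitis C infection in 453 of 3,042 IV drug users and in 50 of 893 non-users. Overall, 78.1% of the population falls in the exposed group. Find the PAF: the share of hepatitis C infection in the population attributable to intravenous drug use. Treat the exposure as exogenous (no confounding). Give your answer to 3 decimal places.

PAF ≈ 0.564

p₁ = P(outcome | exposed) = 453/3042 = 0.14892
p₀ = P(outcome | unexposed) = 50/893 = 0.055991
Overall risk P(Y=1) = π·p₁ + (1−π)·p₀ = 0.781×0.14892 + 0.219×0.055991 = 0.12856.
Under exogeneity, PAF = [P(Y=1) − p₀] / P(Y=1).
PAF = (0.12856 − 0.055991) / 0.12856 ≈ 0.5645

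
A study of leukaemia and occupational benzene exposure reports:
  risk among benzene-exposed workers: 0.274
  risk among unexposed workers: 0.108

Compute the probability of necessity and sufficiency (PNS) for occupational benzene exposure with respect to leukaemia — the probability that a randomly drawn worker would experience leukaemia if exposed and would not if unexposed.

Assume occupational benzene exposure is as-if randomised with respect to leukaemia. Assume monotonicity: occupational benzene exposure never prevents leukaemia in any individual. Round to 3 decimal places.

Let p₁ = 0.274, p₀ = 0.108.
Under exogeneity and monotonicity, PNS = p₁ − p₀.
PNS = 0.274 − 0.108 = 0.166

PNS ≈ 0.166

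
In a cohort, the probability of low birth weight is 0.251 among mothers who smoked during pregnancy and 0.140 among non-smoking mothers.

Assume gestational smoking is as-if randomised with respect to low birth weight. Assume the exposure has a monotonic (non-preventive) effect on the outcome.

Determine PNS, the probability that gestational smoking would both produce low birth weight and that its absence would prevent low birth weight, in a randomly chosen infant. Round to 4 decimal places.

PNS ≈ 0.1110

Let p₁ = 0.251, p₀ = 0.14.
Under exogeneity and monotonicity, PNS = p₁ − p₀.
PNS = 0.251 − 0.14 = 0.111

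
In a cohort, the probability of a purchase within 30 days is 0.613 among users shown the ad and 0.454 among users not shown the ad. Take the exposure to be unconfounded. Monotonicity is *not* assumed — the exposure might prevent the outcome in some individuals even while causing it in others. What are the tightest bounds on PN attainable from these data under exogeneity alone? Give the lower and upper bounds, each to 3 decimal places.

Let p₁ = 0.613, p₀ = 0.454.
Under exogeneity alone the bounds on PN are max{0,(p₁−p₀)/p₁} ≤ PN ≤ min{1,(1−p₀)/p₁}.
  lower = (p₁ − p₀)/p₁ = 0.159 / 0.613 ≈ 0.2594
  upper = min{1, (1 − p₀)/p₁} = 0.546 / 0.613 ≈ 0.8907

0.259 ≤ PN ≤ 0.891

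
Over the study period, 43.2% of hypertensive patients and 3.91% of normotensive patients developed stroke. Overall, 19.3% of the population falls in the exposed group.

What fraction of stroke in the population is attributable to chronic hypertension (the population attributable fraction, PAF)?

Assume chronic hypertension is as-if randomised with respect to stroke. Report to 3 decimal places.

p₁ = 0.432, p₀ = 0.0391.
Overall risk P(Y=1) = π·p₁ + (1−π)·p₀ = 0.193×0.432 + 0.807×0.0391 = 0.11493.
Under exogeneity, PAF = [P(Y=1) − p₀] / P(Y=1).
PAF = (0.11493 − 0.0391) / 0.11493 ≈ 0.6598

PAF ≈ 0.660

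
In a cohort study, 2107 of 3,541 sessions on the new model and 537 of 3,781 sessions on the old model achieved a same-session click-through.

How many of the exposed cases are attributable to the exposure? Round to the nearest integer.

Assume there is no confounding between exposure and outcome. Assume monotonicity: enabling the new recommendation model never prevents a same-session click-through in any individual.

about 1604 cases

p₁ = P(outcome | exposed) = 2107/3541 = 0.59503
p₀ = P(outcome | unexposed) = 537/3781 = 0.14203
PN = (p₁ − p₀)/p₁ = (0.59503 − 0.14203) / 0.59503 ≈ 0.76131.
Attributable cases ≈ PN × (exposed cases) = 0.76131 × 2107 ≈ 1604.09.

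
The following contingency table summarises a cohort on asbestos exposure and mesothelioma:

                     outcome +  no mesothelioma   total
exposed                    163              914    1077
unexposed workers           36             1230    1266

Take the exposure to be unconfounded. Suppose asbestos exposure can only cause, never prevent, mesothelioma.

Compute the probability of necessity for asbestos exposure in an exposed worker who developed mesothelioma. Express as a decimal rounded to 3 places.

p₁ = P(outcome | exposed) = 163/1077 = 0.15135
p₀ = P(outcome | unexposed) = 36/1266 = 0.028436
Under exogeneity and monotonicity, PN = (p₁ − p₀) / p₁.
PN = (0.15135 − 0.028436) / 0.15135 = 0.12291 / 0.15135 ≈ 0.8121

PN ≈ 0.812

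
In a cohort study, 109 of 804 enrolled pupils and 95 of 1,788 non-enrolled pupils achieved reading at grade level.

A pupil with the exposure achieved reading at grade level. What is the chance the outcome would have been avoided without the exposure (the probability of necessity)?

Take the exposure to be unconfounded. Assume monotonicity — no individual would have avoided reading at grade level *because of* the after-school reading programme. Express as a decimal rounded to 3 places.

p₁ = P(outcome | exposed) = 109/804 = 0.13557
p₀ = P(outcome | unexposed) = 95/1788 = 0.053132
Under exogeneity and monotonicity, PN = (p₁ − p₀) / p₁.
PN = (0.13557 − 0.053132) / 0.13557 = 0.08244 / 0.13557 ≈ 0.6081

PN ≈ 0.608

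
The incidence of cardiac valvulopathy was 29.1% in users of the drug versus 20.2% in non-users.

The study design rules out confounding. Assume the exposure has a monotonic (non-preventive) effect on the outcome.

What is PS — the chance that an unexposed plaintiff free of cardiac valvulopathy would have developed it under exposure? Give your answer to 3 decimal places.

p₁ = 0.291, p₀ = 0.202.
Under exogeneity and monotonicity, PS = (p₁ − p₀) / (1 − p₀).
PS = (0.291 − 0.202) / (1 − 0.202) = 0.089 / 0.798 ≈ 0.1115

PS ≈ 0.112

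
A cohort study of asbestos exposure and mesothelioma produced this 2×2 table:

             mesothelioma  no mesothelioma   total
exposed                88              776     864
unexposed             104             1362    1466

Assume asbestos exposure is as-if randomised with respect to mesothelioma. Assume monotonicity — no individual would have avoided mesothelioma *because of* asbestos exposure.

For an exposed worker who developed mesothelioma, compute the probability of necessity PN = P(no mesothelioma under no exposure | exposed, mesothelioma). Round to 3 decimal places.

p₁ = P(outcome | exposed) = 88/864 = 0.10185
p₀ = P(outcome | unexposed) = 104/1466 = 0.070941
Under exogeneity and monotonicity, PN = (p₁ − p₀)/p₁.
PN = (0.10185 − 0.070941) / 0.10185 ≈ 0.3035

PN ≈ 0.303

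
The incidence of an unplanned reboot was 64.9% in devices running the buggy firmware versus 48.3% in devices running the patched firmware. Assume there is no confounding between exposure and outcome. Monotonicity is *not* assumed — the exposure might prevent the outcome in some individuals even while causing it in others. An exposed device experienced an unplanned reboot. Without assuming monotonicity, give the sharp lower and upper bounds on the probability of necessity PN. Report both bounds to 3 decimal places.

0.256 ≤ PN ≤ 0.797

p₁ = 0.649, p₀ = 0.483.
Under exogeneity alone the bounds on PN are max{0,(p₁−p₀)/p₁} ≤ PN ≤ min{1,(1−p₀)/p₁}.
  lower = (p₁ − p₀)/p₁ = 0.166 / 0.649 ≈ 0.2558
  upper = min{1, (1 − p₀)/p₁} = 0.517 / 0.649 ≈ 0.7966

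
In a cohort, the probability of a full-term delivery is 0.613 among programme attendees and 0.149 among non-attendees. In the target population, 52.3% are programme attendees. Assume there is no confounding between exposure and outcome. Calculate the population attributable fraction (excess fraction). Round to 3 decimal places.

Let p₁ = 0.613, p₀ = 0.149.
Overall risk P(Y=1) = π·p₁ + (1−π)·p₀ = 0.523×0.613 + 0.477×0.149 = 0.39167.
Under exogeneity, PAF = [P(Y=1) − p₀] / P(Y=1).
PAF = (0.39167 − 0.149) / 0.39167 ≈ 0.6196

PAF ≈ 0.620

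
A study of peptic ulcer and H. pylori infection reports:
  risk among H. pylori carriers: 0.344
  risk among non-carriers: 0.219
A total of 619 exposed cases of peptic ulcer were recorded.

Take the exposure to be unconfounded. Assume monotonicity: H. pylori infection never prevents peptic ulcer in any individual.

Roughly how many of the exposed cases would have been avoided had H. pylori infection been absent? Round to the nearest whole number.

about 225 cases

Let p₁ = 0.344, p₀ = 0.219.
PN = (p₁ − p₀)/p₁ = (0.344 − 0.219) / 0.344 ≈ 0.36337.
Attributable cases ≈ PN × (exposed cases) = 0.36337 × 619 ≈ 224.93.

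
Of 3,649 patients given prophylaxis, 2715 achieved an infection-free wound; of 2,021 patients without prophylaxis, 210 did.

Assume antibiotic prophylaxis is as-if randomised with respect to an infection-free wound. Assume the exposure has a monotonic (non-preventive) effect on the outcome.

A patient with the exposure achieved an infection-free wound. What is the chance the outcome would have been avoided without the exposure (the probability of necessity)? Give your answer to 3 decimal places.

p₁ = P(outcome | exposed) = 2715/3649 = 0.74404
p₀ = P(outcome | unexposed) = 210/2021 = 0.10391
Under exogeneity and monotonicity, PN = (p₁ − p₀) / p₁.
PN = (0.74404 − 0.10391) / 0.74404 = 0.64013 / 0.74404 ≈ 0.8603

PN ≈ 0.860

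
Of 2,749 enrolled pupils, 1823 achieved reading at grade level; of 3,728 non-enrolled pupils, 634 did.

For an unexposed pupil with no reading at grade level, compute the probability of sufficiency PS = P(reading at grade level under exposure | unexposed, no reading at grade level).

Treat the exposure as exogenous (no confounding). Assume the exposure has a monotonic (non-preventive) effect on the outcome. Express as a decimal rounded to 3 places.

p₁ = P(outcome | exposed) = 1823/2749 = 0.66315
p₀ = P(outcome | unexposed) = 634/3728 = 0.17006
Under exogeneity and monotonicity, PS = (p₁ − p₀) / (1 − p₀).
PS = (0.66315 − 0.17006) / (1 − 0.17006) = 0.49309 / 0.82994 ≈ 0.5941

PS ≈ 0.594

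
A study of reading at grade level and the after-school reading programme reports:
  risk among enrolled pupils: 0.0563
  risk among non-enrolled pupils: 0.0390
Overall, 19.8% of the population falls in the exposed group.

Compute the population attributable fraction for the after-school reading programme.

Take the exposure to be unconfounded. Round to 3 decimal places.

PAF ≈ 0.081

Let p₁ = 0.0563, p₀ = 0.039.
Overall risk P(Y=1) = π·p₁ + (1−π)·p₀ = 0.198×0.0563 + 0.802×0.039 = 0.042425.
Under exogeneity, PAF = [P(Y=1) − p₀] / P(Y=1).
PAF = (0.042425 − 0.039) / 0.042425 ≈ 0.0807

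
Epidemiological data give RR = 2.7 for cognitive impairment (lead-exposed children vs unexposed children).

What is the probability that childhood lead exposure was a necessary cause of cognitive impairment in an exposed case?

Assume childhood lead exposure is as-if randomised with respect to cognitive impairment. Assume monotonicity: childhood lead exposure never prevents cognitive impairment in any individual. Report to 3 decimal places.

Under exogeneity and monotonicity, PN = (RR − 1) / RR = 1 − 1/RR.
PN = (2.7 − 1) / 2.7 = 1.7 / 2.7 ≈ 0.6296

PN ≈ 0.630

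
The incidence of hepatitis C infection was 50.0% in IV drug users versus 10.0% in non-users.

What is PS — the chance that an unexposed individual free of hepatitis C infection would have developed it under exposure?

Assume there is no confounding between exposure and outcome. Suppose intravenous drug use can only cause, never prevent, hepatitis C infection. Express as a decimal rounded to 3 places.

PS ≈ 0.444

p₁ = 0.5, p₀ = 0.1.
Under exogeneity and monotonicity, PS = (p₁ − p₀) / (1 − p₀).
PS = (0.5 − 0.1) / (1 − 0.1) = 0.4 / 0.9 ≈ 0.4444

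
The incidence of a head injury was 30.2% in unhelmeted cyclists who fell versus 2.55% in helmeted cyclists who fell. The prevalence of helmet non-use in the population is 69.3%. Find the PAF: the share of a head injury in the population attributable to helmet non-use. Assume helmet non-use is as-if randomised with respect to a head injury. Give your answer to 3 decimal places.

p₁ = 0.302, p₀ = 0.0255.
Overall risk P(Y=1) = π·p₁ + (1−π)·p₀ = 0.693×0.302 + 0.307×0.0255 = 0.21711.
Under exogeneity, PAF = [P(Y=1) − p₀] / P(Y=1).
PAF = (0.21711 − 0.0255) / 0.21711 ≈ 0.8826

PAF ≈ 0.883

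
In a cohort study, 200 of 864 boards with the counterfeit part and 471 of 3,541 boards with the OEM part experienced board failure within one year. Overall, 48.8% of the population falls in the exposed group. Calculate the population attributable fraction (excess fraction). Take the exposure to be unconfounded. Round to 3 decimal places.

p₁ = P(outcome | exposed) = 200/864 = 0.23148
p₀ = P(outcome | unexposed) = 471/3541 = 0.13301
Overall risk P(Y=1) = π·p₁ + (1−π)·p₀ = 0.488×0.23148 + 0.512×0.13301 = 0.18107.
Under exogeneity, PAF = [P(Y=1) − p₀] / P(Y=1).
PAF = (0.18107 − 0.13301) / 0.18107 ≈ 0.2654

PAF ≈ 0.265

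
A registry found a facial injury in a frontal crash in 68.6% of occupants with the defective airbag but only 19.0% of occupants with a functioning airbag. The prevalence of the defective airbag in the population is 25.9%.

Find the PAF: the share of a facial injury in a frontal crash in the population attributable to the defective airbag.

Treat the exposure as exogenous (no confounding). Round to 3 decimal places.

p₁ = 0.686, p₀ = 0.19.
Overall risk P(Y=1) = π·p₁ + (1−π)·p₀ = 0.259×0.686 + 0.741×0.19 = 0.31846.
Under exogeneity, PAF = [P(Y=1) − p₀] / P(Y=1).
PAF = (0.31846 − 0.19) / 0.31846 ≈ 0.4034

PAF ≈ 0.403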